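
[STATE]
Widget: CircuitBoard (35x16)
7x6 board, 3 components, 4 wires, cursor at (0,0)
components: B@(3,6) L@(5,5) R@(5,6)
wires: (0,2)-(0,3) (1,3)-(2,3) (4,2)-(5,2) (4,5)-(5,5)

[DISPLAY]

   0 1 2 3 4 5 6                   
0  [.]      · ─ ·                  
                                   
1               ·                  
                │                  
2               ·                  
                                   
3                           B      
                                   
4           ·           ·          
            │           │          
5           ·           L   R      
Cursor: (0,0)                      
                                   
                                   
                                   


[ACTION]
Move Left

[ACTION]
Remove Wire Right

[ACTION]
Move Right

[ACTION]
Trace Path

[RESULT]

   0 1 2 3 4 5 6                   
0      [.]  · ─ ·                  
                                   
1               ·                  
                │                  
2               ·                  
                                   
3                           B      
                                   
4           ·           ·          
            │           │          
5           ·           L   R      
Cursor: (0,1)  Trace: No connection
                                   
                                   
                                   


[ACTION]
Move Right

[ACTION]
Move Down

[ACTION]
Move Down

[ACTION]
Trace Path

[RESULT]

   0 1 2 3 4 5 6                   
0           · ─ ·                  
                                   
1               ·                  
                │                  
2          [.]  ·                  
                                   
3                           B      
                                   
4           ·           ·          
            │           │          
5           ·           L   R      
Cursor: (2,2)  Trace: No connection
                                   
                                   
                                   


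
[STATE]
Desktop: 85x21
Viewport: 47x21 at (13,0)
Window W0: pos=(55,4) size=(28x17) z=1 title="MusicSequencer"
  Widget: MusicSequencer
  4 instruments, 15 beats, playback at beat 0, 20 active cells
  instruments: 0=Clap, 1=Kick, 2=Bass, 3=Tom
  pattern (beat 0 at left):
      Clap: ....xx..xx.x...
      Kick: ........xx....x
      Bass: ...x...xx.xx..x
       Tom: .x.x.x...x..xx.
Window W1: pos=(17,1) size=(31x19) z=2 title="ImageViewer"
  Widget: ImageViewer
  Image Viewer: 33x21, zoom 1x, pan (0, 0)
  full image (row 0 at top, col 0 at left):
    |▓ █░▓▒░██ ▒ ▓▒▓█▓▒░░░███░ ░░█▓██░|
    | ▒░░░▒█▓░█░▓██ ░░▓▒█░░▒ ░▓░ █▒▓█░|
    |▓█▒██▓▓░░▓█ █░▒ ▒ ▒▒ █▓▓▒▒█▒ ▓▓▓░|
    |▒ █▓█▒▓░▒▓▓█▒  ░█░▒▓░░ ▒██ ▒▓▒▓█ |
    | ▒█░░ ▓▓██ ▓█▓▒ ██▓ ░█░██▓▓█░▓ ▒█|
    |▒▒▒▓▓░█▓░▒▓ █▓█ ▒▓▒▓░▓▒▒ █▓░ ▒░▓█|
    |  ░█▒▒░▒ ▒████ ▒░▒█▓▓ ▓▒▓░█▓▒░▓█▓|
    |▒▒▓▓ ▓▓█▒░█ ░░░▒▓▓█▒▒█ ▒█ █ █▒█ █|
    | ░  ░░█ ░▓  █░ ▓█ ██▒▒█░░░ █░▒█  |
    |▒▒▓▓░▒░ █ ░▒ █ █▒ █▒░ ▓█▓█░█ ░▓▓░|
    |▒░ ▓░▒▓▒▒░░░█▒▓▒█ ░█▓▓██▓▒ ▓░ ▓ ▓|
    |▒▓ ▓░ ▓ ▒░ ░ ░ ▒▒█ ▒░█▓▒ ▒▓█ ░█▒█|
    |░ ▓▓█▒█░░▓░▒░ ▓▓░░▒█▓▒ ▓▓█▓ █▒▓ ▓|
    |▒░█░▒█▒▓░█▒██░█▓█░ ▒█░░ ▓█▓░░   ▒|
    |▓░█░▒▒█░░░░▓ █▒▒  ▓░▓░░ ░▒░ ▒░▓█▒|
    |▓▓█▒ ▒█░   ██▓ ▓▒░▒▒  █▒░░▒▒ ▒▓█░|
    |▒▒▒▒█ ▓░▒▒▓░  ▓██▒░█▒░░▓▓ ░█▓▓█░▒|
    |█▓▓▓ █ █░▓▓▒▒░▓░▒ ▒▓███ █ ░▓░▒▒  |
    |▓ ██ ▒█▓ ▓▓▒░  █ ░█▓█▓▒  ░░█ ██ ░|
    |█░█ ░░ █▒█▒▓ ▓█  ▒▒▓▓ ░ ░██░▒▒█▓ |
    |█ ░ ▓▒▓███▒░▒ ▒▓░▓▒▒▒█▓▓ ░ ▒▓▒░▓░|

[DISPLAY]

                                               
    ┏━━━━━━━━━━━━━━━━━━━━━━━━━━━━━┓            
    ┃ ImageViewer                 ┃            
    ┠─────────────────────────────┨            
    ┃▓ █░▓▒░██ ▒ ▓▒▓█▓▒░░░███░ ░░█┃       ┏━━━━
    ┃ ▒░░░▒█▓░█░▓██ ░░▓▒█░░▒ ░▓░ █┃       ┃ Mus
    ┃▓█▒██▓▓░░▓█ █░▒ ▒ ▒▒ █▓▓▒▒█▒ ┃       ┠────
    ┃▒ █▓█▒▓░▒▓▓█▒  ░█░▒▓░░ ▒██ ▒▓┃       ┃    
    ┃ ▒█░░ ▓▓██ ▓█▓▒ ██▓ ░█░██▓▓█░┃       ┃ Cla
    ┃▒▒▒▓▓░█▓░▒▓ █▓█ ▒▓▒▓░▓▒▒ █▓░ ┃       ┃ Kic
    ┃  ░█▒▒░▒ ▒████ ▒░▒█▓▓ ▓▒▓░█▓▒┃       ┃ Bas
    ┃▒▒▓▓ ▓▓█▒░█ ░░░▒▓▓█▒▒█ ▒█ █ █┃       ┃  To
    ┃ ░  ░░█ ░▓  █░ ▓█ ██▒▒█░░░ █░┃       ┃    
    ┃▒▒▓▓░▒░ █ ░▒ █ █▒ █▒░ ▓█▓█░█ ┃       ┃    
    ┃▒░ ▓░▒▓▒▒░░░█▒▓▒█ ░█▓▓██▓▒ ▓░┃       ┃    
    ┃▒▓ ▓░ ▓ ▒░ ░ ░ ▒▒█ ▒░█▓▒ ▒▓█ ┃       ┃    
    ┃░ ▓▓█▒█░░▓░▒░ ▓▓░░▒█▓▒ ▓▓█▓ █┃       ┃    
    ┃▒░█░▒█▒▓░█▒██░█▓█░ ▒█░░ ▓█▓░░┃       ┃    
    ┃▓░█░▒▒█░░░░▓ █▒▒  ▓░▓░░ ░▒░ ▒┃       ┃    
    ┗━━━━━━━━━━━━━━━━━━━━━━━━━━━━━┛       ┃    
                                          ┗━━━━


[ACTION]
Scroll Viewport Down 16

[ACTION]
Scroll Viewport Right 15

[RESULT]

                                               
━━━━━━━━━━━━━━━━━━━┓                           
er                 ┃                           
───────────────────┨                           
▒ ▓▒▓█▓▒░░░███░ ░░█┃       ┏━━━━━━━━━━━━━━━━━━━
░▓██ ░░▓▒█░░▒ ░▓░ █┃       ┃ MusicSequencer    
█ █░▒ ▒ ▒▒ █▓▓▒▒█▒ ┃       ┠───────────────────
▓█▒  ░█░▒▓░░ ▒██ ▒▓┃       ┃     ▼1234567890123
 ▓█▓▒ ██▓ ░█░██▓▓█░┃       ┃ Clap····██··██·█··
▓ █▓█ ▒▓▒▓░▓▒▒ █▓░ ┃       ┃ Kick········██····
████ ▒░▒█▓▓ ▓▒▓░█▓▒┃       ┃ Bass···█···██·██··
█ ░░░▒▓▓█▒▒█ ▒█ █ █┃       ┃  Tom·█·█·█···█··██
  █░ ▓█ ██▒▒█░░░ █░┃       ┃                   
░▒ █ █▒ █▒░ ▓█▓█░█ ┃       ┃                   
░░█▒▓▒█ ░█▓▓██▓▒ ▓░┃       ┃                   
 ░ ░ ▒▒█ ▒░█▓▒ ▒▓█ ┃       ┃                   
░▒░ ▓▓░░▒█▓▒ ▓▓█▓ █┃       ┃                   
▒██░█▓█░ ▒█░░ ▓█▓░░┃       ┃                   
░▓ █▒▒  ▓░▓░░ ░▒░ ▒┃       ┃                   
━━━━━━━━━━━━━━━━━━━┛       ┃                   
                           ┗━━━━━━━━━━━━━━━━━━━


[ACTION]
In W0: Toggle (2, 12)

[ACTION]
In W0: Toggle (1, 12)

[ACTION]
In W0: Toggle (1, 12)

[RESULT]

                                               
━━━━━━━━━━━━━━━━━━━┓                           
er                 ┃                           
───────────────────┨                           
▒ ▓▒▓█▓▒░░░███░ ░░█┃       ┏━━━━━━━━━━━━━━━━━━━
░▓██ ░░▓▒█░░▒ ░▓░ █┃       ┃ MusicSequencer    
█ █░▒ ▒ ▒▒ █▓▓▒▒█▒ ┃       ┠───────────────────
▓█▒  ░█░▒▓░░ ▒██ ▒▓┃       ┃     ▼1234567890123
 ▓█▓▒ ██▓ ░█░██▓▓█░┃       ┃ Clap····██··██·█··
▓ █▓█ ▒▓▒▓░▓▒▒ █▓░ ┃       ┃ Kick········██····
████ ▒░▒█▓▓ ▓▒▓░█▓▒┃       ┃ Bass···█···██·███·
█ ░░░▒▓▓█▒▒█ ▒█ █ █┃       ┃  Tom·█·█·█···█··██
  █░ ▓█ ██▒▒█░░░ █░┃       ┃                   
░▒ █ █▒ █▒░ ▓█▓█░█ ┃       ┃                   
░░█▒▓▒█ ░█▓▓██▓▒ ▓░┃       ┃                   
 ░ ░ ▒▒█ ▒░█▓▒ ▒▓█ ┃       ┃                   
░▒░ ▓▓░░▒█▓▒ ▓▓█▓ █┃       ┃                   
▒██░█▓█░ ▒█░░ ▓█▓░░┃       ┃                   
░▓ █▒▒  ▓░▓░░ ░▒░ ▒┃       ┃                   
━━━━━━━━━━━━━━━━━━━┛       ┃                   
                           ┗━━━━━━━━━━━━━━━━━━━


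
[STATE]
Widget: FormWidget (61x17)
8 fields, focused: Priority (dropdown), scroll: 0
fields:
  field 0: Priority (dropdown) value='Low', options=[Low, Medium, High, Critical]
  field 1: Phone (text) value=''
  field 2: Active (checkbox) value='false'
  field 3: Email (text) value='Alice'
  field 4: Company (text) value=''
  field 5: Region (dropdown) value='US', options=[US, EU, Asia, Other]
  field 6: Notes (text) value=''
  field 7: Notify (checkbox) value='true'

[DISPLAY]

> Priority:   [Low                                         ▼]
  Phone:      [                                             ]
  Active:     [ ]                                            
  Email:      [Alice                                        ]
  Company:    [                                             ]
  Region:     [US                                          ▼]
  Notes:      [                                             ]
  Notify:     [x]                                            
                                                             
                                                             
                                                             
                                                             
                                                             
                                                             
                                                             
                                                             
                                                             


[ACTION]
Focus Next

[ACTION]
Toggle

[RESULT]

  Priority:   [Low                                         ▼]
> Phone:      [                                             ]
  Active:     [ ]                                            
  Email:      [Alice                                        ]
  Company:    [                                             ]
  Region:     [US                                          ▼]
  Notes:      [                                             ]
  Notify:     [x]                                            
                                                             
                                                             
                                                             
                                                             
                                                             
                                                             
                                                             
                                                             
                                                             


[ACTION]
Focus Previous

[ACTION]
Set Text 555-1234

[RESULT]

> Priority:   [Low                                         ▼]
  Phone:      [                                             ]
  Active:     [ ]                                            
  Email:      [Alice                                        ]
  Company:    [                                             ]
  Region:     [US                                          ▼]
  Notes:      [                                             ]
  Notify:     [x]                                            
                                                             
                                                             
                                                             
                                                             
                                                             
                                                             
                                                             
                                                             
                                                             


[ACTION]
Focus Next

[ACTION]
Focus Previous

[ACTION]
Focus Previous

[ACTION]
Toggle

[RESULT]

  Priority:   [Low                                         ▼]
  Phone:      [                                             ]
  Active:     [ ]                                            
  Email:      [Alice                                        ]
  Company:    [                                             ]
  Region:     [US                                          ▼]
  Notes:      [                                             ]
> Notify:     [ ]                                            
                                                             
                                                             
                                                             
                                                             
                                                             
                                                             
                                                             
                                                             
                                                             


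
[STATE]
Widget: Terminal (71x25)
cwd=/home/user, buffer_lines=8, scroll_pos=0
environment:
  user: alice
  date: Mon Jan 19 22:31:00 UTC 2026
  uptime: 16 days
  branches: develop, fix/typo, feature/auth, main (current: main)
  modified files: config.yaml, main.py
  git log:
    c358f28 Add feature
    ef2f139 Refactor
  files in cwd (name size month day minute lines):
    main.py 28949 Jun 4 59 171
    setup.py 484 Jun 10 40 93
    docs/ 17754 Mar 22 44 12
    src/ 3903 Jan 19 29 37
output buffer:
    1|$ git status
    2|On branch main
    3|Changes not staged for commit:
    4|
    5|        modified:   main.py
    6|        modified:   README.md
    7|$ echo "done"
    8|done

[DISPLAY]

$ git status                                                           
On branch main                                                         
Changes not staged for commit:                                         
                                                                       
        modified:   main.py                                            
        modified:   README.md                                          
$ echo "done"                                                          
done                                                                   
$ █                                                                    
                                                                       
                                                                       
                                                                       
                                                                       
                                                                       
                                                                       
                                                                       
                                                                       
                                                                       
                                                                       
                                                                       
                                                                       
                                                                       
                                                                       
                                                                       
                                                                       


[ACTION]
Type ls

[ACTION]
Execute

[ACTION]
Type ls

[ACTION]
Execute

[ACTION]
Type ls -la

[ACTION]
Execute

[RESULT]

$ git status                                                           
On branch main                                                         
Changes not staged for commit:                                         
                                                                       
        modified:   main.py                                            
        modified:   README.md                                          
$ echo "done"                                                          
done                                                                   
$ ls                                                                   
main.py  setup.py  docs/  src/                                         
$ ls                                                                   
main.py  setup.py  docs/  src/                                         
$ ls -la                                                               
-rw-r--r--  1 alice group    28949 Jun  4 10:59 main.py                
-rw-r--r--  1 alice group      484 Jun 10 10:40 setup.py               
drwxr-xr-x  1 alice group    17754 Mar 22 10:44 docs/                  
drwxr-xr-x  1 alice group     3903 Jan 19 10:29 src/                   
$ █                                                                    
                                                                       
                                                                       
                                                                       
                                                                       
                                                                       
                                                                       
                                                                       


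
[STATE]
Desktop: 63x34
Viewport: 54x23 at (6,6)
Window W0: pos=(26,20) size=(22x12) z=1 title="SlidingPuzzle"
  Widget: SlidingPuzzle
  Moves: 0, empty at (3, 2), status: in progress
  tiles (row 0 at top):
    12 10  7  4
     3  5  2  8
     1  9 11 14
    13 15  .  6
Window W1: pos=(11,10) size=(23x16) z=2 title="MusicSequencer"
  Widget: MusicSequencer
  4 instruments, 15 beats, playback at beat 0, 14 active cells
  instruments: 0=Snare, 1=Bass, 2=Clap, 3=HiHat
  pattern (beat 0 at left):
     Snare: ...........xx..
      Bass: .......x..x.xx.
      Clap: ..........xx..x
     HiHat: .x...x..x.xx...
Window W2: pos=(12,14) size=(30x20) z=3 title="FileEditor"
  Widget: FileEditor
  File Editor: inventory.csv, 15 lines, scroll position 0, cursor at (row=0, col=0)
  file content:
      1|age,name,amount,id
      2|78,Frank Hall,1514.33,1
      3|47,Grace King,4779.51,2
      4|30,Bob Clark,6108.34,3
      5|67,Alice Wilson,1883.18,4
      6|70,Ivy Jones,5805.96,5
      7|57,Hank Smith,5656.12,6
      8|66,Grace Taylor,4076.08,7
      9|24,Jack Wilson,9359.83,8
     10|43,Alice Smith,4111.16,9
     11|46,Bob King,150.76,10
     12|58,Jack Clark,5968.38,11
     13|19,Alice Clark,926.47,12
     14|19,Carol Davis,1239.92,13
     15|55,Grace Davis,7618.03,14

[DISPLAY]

                                                      
                                                      
                                                      
                                                      
     ┏━━━━━━━━━━━━━━━━━━━━━┓                          
     ┃ MusicSequencer      ┃                          
     ┠─────────────────────┨                          
     ┃      ▼12345678901234┃                          
     ┃┏━━━━━━━━━━━━━━━━━━━━━━━━━━━━┓                  
     ┃┃ FileEditor                 ┃                  
     ┃┠────────────────────────────┨                  
     ┃┃█ge,name,amount,id         ▲┃                  
     ┃┃78,Frank Hall,1514.33,1    █┃                  
     ┃┃47,Grace King,4779.51,2    ░┃                  
     ┃┃30,Bob Clark,6108.34,3     ░┃━━━━━┓            
     ┃┃67,Alice Wilson,1883.18,4  ░┃     ┃            
     ┃┃70,Ivy Jones,5805.96,5     ░┃─────┨            
     ┃┃57,Hank Smith,5656.12,6    ░┃┬────┃            
     ┃┃66,Grace Taylor,4076.08,7  ░┃│  4 ┃            
     ┗┃24,Jack Wilson,9359.83,8   ░┃┼────┃            
      ┃43,Alice Smith,4111.16,9   ░┃│  8 ┃            
      ┃46,Bob King,150.76,10      ░┃┼────┃            
      ┃58,Jack Clark,5968.38,11   ░┃│ 14 ┃            


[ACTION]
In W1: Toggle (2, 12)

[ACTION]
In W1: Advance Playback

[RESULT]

                                                      
                                                      
                                                      
                                                      
     ┏━━━━━━━━━━━━━━━━━━━━━┓                          
     ┃ MusicSequencer      ┃                          
     ┠─────────────────────┨                          
     ┃      0▼2345678901234┃                          
     ┃┏━━━━━━━━━━━━━━━━━━━━━━━━━━━━┓                  
     ┃┃ FileEditor                 ┃                  
     ┃┠────────────────────────────┨                  
     ┃┃█ge,name,amount,id         ▲┃                  
     ┃┃78,Frank Hall,1514.33,1    █┃                  
     ┃┃47,Grace King,4779.51,2    ░┃                  
     ┃┃30,Bob Clark,6108.34,3     ░┃━━━━━┓            
     ┃┃67,Alice Wilson,1883.18,4  ░┃     ┃            
     ┃┃70,Ivy Jones,5805.96,5     ░┃─────┨            
     ┃┃57,Hank Smith,5656.12,6    ░┃┬────┃            
     ┃┃66,Grace Taylor,4076.08,7  ░┃│  4 ┃            
     ┗┃24,Jack Wilson,9359.83,8   ░┃┼────┃            
      ┃43,Alice Smith,4111.16,9   ░┃│  8 ┃            
      ┃46,Bob King,150.76,10      ░┃┼────┃            
      ┃58,Jack Clark,5968.38,11   ░┃│ 14 ┃            


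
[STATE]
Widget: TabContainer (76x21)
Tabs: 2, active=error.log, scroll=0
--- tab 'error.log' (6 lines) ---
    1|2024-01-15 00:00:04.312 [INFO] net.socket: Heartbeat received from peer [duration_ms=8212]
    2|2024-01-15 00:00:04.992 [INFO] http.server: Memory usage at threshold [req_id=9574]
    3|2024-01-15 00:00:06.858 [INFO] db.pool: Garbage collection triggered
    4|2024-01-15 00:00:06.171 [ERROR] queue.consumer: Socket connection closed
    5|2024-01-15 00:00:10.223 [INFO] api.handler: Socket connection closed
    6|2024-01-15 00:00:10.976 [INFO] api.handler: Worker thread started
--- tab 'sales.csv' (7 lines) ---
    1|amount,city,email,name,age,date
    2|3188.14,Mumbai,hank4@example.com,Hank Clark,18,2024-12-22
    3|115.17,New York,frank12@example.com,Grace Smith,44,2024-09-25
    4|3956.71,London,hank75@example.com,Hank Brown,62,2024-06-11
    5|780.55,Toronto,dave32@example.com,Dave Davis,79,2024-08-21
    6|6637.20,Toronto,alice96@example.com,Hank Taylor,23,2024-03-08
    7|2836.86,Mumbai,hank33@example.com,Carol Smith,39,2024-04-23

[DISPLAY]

[error.log]│ sales.csv                                                      
────────────────────────────────────────────────────────────────────────────
2024-01-15 00:00:04.312 [INFO] net.socket: Heartbeat received from peer [dur
2024-01-15 00:00:04.992 [INFO] http.server: Memory usage at threshold [req_i
2024-01-15 00:00:06.858 [INFO] db.pool: Garbage collection triggered        
2024-01-15 00:00:06.171 [ERROR] queue.consumer: Socket connection closed    
2024-01-15 00:00:10.223 [INFO] api.handler: Socket connection closed        
2024-01-15 00:00:10.976 [INFO] api.handler: Worker thread started           
                                                                            
                                                                            
                                                                            
                                                                            
                                                                            
                                                                            
                                                                            
                                                                            
                                                                            
                                                                            
                                                                            
                                                                            
                                                                            


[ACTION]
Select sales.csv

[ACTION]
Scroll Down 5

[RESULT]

 error.log │[sales.csv]                                                     
────────────────────────────────────────────────────────────────────────────
6637.20,Toronto,alice96@example.com,Hank Taylor,23,2024-03-08               
2836.86,Mumbai,hank33@example.com,Carol Smith,39,2024-04-23                 
                                                                            
                                                                            
                                                                            
                                                                            
                                                                            
                                                                            
                                                                            
                                                                            
                                                                            
                                                                            
                                                                            
                                                                            
                                                                            
                                                                            
                                                                            
                                                                            
                                                                            


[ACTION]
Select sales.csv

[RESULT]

 error.log │[sales.csv]                                                     
────────────────────────────────────────────────────────────────────────────
amount,city,email,name,age,date                                             
3188.14,Mumbai,hank4@example.com,Hank Clark,18,2024-12-22                   
115.17,New York,frank12@example.com,Grace Smith,44,2024-09-25               
3956.71,London,hank75@example.com,Hank Brown,62,2024-06-11                  
780.55,Toronto,dave32@example.com,Dave Davis,79,2024-08-21                  
6637.20,Toronto,alice96@example.com,Hank Taylor,23,2024-03-08               
2836.86,Mumbai,hank33@example.com,Carol Smith,39,2024-04-23                 
                                                                            
                                                                            
                                                                            
                                                                            
                                                                            
                                                                            
                                                                            
                                                                            
                                                                            
                                                                            
                                                                            
                                                                            


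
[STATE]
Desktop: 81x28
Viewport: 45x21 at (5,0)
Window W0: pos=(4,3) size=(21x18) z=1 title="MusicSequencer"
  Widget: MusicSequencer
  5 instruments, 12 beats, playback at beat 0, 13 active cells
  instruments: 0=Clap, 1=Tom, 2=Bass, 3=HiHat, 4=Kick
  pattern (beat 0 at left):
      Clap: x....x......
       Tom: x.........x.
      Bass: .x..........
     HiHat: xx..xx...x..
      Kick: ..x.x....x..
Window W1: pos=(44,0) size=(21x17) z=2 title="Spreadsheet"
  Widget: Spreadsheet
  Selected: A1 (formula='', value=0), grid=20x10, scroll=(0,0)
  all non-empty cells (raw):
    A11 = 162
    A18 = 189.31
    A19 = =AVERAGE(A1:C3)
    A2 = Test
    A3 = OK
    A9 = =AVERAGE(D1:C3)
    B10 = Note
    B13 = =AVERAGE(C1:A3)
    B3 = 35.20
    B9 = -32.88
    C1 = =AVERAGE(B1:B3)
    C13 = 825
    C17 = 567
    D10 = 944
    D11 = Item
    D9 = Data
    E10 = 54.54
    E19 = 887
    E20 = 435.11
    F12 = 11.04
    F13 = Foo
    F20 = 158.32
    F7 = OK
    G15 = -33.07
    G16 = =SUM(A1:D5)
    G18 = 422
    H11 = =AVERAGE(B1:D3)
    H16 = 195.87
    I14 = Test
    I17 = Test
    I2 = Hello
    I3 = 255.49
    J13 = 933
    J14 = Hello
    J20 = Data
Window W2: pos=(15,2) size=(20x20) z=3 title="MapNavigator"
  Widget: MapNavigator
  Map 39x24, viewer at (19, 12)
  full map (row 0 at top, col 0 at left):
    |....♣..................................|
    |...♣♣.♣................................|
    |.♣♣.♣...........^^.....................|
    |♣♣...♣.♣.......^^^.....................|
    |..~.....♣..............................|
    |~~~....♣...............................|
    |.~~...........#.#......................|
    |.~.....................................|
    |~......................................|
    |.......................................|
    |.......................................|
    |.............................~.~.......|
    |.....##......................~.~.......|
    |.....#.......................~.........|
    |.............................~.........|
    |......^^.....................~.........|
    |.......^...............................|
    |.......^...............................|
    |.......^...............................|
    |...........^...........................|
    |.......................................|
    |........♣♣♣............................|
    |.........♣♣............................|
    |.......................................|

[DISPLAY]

                                       ┏━━━━━
                                       ┃ Spre
          ┏━━━━━━━━━━━━━━━━━━┓         ┠─────
━━━━━━━━━━┃ MapNavigator     ┃         ┃A1:  
 MusicSequ┠──────────────────┨         ┃     
──────────┃..................┃         ┃-----
      ▼123┃..................┃         ┃  1  
  Clap█···┃....#.#...........┃         ┃  2 T
   Tom█···┃..................┃         ┃  3 O
  Bass·█··┃..................┃         ┃  4  
 HiHat██··┃..................┃         ┃  5  
  Kick··█·┃..................┃         ┃  6  
          ┃..................┃         ┃  7  
          ┃.........@........┃         ┃  8  
          ┃..................┃         ┃  9  
          ┃..................┃         ┃ 10  
          ┃..................┃         ┗━━━━━
          ┃..................┃               
          ┃..................┃               
          ┃..................┃               
━━━━━━━━━━┃.^................┃               


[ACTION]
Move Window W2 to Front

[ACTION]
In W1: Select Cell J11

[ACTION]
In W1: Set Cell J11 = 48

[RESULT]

                                       ┏━━━━━
                                       ┃ Spre
          ┏━━━━━━━━━━━━━━━━━━┓         ┠─────
━━━━━━━━━━┃ MapNavigator     ┃         ┃J11: 
 MusicSequ┠──────────────────┨         ┃     
──────────┃..................┃         ┃-----
      ▼123┃..................┃         ┃  1  
  Clap█···┃....#.#...........┃         ┃  2 T
   Tom█···┃..................┃         ┃  3 O
  Bass·█··┃..................┃         ┃  4  
 HiHat██··┃..................┃         ┃  5  
  Kick··█·┃..................┃         ┃  6  
          ┃..................┃         ┃  7  
          ┃.........@........┃         ┃  8  
          ┃..................┃         ┃  9  
          ┃..................┃         ┃ 10  
          ┃..................┃         ┗━━━━━
          ┃..................┃               
          ┃..................┃               
          ┃..................┃               
━━━━━━━━━━┃.^................┃               


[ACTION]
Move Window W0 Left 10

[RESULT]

                                       ┏━━━━━
                                       ┃ Spre
          ┏━━━━━━━━━━━━━━━━━━┓         ┠─────
━━━━━━━━━━┃ MapNavigator     ┃         ┃J11: 
icSequence┠──────────────────┨         ┃     
──────────┃..................┃         ┃-----
  ▼1234567┃..................┃         ┃  1  
ap█····█··┃....#.#...........┃         ┃  2 T
om█·······┃..................┃         ┃  3 O
ss·█······┃..................┃         ┃  4  
at██··██··┃..................┃         ┃  5  
ck··█·█···┃..................┃         ┃  6  
          ┃..................┃         ┃  7  
          ┃.........@........┃         ┃  8  
          ┃..................┃         ┃  9  
          ┃..................┃         ┃ 10  
          ┃..................┃         ┗━━━━━
          ┃..................┃               
          ┃..................┃               
          ┃..................┃               
━━━━━━━━━━┃.^................┃               


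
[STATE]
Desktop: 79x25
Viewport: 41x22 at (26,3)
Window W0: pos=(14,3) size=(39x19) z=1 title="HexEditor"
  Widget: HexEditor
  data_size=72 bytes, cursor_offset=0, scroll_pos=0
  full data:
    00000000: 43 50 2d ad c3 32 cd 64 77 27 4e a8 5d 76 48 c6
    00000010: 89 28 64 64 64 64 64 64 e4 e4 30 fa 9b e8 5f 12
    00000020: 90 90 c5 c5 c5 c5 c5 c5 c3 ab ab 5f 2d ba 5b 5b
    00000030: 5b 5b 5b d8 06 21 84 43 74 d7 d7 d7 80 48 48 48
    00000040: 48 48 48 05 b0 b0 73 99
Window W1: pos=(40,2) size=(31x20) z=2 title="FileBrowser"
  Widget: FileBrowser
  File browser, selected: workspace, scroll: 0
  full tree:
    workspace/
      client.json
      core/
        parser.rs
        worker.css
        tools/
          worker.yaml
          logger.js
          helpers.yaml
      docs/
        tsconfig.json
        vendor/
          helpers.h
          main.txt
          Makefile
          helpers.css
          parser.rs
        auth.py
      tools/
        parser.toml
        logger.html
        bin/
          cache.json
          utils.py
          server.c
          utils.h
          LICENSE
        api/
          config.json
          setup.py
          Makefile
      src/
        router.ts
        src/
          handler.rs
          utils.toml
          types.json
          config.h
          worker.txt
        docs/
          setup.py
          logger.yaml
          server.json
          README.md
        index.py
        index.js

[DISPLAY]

━━━━━━━━━━━━━━┃ FileBrowser              
              ┠──────────────────────────
──────────────┃> [-] workspace/          
3 50 2d ad c3 ┃    client.json           
9 28 64 64 64 ┃    [+] core/             
0 90 c5 c5 c5 ┃    [+] docs/             
b 5b 5b d8 06 ┃    [+] tools/            
8 48 48 05 b0 ┃    [+] src/              
              ┃                          
              ┃                          
              ┃                          
              ┃                          
              ┃                          
              ┃                          
              ┃                          
              ┃                          
              ┃                          
              ┃                          
━━━━━━━━━━━━━━┗━━━━━━━━━━━━━━━━━━━━━━━━━━
                                         
                                         
                                         


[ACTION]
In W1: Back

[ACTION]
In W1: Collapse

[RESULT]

━━━━━━━━━━━━━━┃ FileBrowser              
              ┠──────────────────────────
──────────────┃> [+] workspace/          
3 50 2d ad c3 ┃                          
9 28 64 64 64 ┃                          
0 90 c5 c5 c5 ┃                          
b 5b 5b d8 06 ┃                          
8 48 48 05 b0 ┃                          
              ┃                          
              ┃                          
              ┃                          
              ┃                          
              ┃                          
              ┃                          
              ┃                          
              ┃                          
              ┃                          
              ┃                          
━━━━━━━━━━━━━━┗━━━━━━━━━━━━━━━━━━━━━━━━━━
                                         
                                         
                                         


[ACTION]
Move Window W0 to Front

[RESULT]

━━━━━━━━━━━━━━━━━━━━━━━━━━┓              
                          ┃──────────────
──────────────────────────┨ace/          
3 50 2d ad c3 32 cd 64  77┃              
9 28 64 64 64 64 64 64  e4┃              
0 90 c5 c5 c5 c5 c5 c5  c3┃              
b 5b 5b d8 06 21 84 43  74┃              
8 48 48 05 b0 b0 73 99    ┃              
                          ┃              
                          ┃              
                          ┃              
                          ┃              
                          ┃              
                          ┃              
                          ┃              
                          ┃              
                          ┃              
                          ┃              
━━━━━━━━━━━━━━━━━━━━━━━━━━┛━━━━━━━━━━━━━━
                                         
                                         
                                         


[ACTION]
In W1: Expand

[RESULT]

━━━━━━━━━━━━━━━━━━━━━━━━━━┓              
                          ┃──────────────
──────────────────────────┨ace/          
3 50 2d ad c3 32 cd 64  77┃son           
9 28 64 64 64 64 64 64  e4┃/             
0 90 c5 c5 c5 c5 c5 c5  c3┃/             
b 5b 5b d8 06 21 84 43  74┃s/            
8 48 48 05 b0 b0 73 99    ┃              
                          ┃              
                          ┃              
                          ┃              
                          ┃              
                          ┃              
                          ┃              
                          ┃              
                          ┃              
                          ┃              
                          ┃              
━━━━━━━━━━━━━━━━━━━━━━━━━━┛━━━━━━━━━━━━━━
                                         
                                         
                                         
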